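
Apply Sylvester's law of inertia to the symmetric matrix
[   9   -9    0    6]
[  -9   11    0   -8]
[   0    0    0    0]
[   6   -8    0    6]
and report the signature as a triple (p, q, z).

step 0: pivot 9 → sign +
step 1: pivot 2 → sign +
step 2: row/col 2 already zero → sign 0
step 3: row/col 3 already zero → sign 0
signature = (2, 0, 2)

Answer: (2, 0, 2)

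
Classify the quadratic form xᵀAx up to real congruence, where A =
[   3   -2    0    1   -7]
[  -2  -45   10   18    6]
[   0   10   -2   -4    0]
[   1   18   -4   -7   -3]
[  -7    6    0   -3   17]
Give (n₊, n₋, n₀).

Answer: (3, 1, 1)

Derivation:
step 0: pivot 3 → sign +
step 1: pivot -139/3 → sign −
step 2: pivot 22/139 → sign +
step 3: pivot 2/11 → sign +
step 4: row/col 4 already zero → sign 0
signature = (3, 1, 1)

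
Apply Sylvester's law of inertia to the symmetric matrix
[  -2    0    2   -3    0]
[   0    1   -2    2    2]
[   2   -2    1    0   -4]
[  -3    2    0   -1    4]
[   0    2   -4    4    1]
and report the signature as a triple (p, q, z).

Answer: (2, 3, 0)

Derivation:
step 0: pivot -2 → sign −
step 1: pivot 1 → sign +
step 2: pivot -1 → sign −
step 3: pivot 1/2 → sign +
step 4: pivot -3 → sign −
signature = (2, 3, 0)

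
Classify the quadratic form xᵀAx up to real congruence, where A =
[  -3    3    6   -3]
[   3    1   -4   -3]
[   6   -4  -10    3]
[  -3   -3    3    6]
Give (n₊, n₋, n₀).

step 0: pivot -3 → sign −
step 1: pivot 4 → sign +
step 2: pivot 1 → sign +
step 3: row/col 3 already zero → sign 0
signature = (2, 1, 1)

Answer: (2, 1, 1)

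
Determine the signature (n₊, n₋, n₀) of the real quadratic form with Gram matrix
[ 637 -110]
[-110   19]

step 0: pivot 637 → sign +
step 1: pivot 3/637 → sign +
signature = (2, 0, 0)

Answer: (2, 0, 0)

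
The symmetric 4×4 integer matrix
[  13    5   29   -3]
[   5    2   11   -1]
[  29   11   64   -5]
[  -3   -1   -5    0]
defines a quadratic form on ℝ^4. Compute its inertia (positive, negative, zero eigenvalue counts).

Answer: (3, 1, 0)

Derivation:
step 0: pivot 13 → sign +
step 1: pivot 1/13 → sign +
step 2: pivot -1 → sign −
step 3: pivot 3 → sign +
signature = (3, 1, 0)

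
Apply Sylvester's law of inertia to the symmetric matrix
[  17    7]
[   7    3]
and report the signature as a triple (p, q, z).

Answer: (2, 0, 0)

Derivation:
step 0: pivot 17 → sign +
step 1: pivot 2/17 → sign +
signature = (2, 0, 0)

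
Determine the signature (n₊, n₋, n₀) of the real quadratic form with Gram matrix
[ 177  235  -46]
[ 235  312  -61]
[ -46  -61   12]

Answer: (2, 1, 0)

Derivation:
step 0: pivot 177 → sign +
step 1: pivot -1/177 → sign −
step 2: pivot 1 → sign +
signature = (2, 1, 0)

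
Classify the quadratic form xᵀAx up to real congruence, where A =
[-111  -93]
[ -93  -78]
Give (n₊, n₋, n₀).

step 0: pivot -111 → sign −
step 1: pivot -3/37 → sign −
signature = (0, 2, 0)

Answer: (0, 2, 0)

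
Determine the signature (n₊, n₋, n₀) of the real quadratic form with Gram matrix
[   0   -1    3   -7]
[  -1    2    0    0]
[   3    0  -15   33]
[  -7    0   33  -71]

step 0: pivot 2 → sign +
step 1: pivot -1/2 → sign −
step 2: pivot 3 → sign +
step 3: row/col 3 already zero → sign 0
signature = (2, 1, 1)

Answer: (2, 1, 1)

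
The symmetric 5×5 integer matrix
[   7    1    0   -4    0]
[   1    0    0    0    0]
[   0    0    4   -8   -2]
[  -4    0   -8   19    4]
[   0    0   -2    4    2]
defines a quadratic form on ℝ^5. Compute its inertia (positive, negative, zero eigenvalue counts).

Answer: (4, 1, 0)

Derivation:
step 0: pivot 7 → sign +
step 1: pivot -1/7 → sign −
step 2: pivot 4 → sign +
step 3: pivot 3 → sign +
step 4: pivot 1 → sign +
signature = (4, 1, 0)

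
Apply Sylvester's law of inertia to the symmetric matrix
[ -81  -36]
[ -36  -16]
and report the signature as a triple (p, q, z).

step 0: pivot -81 → sign −
step 1: row/col 1 already zero → sign 0
signature = (0, 1, 1)

Answer: (0, 1, 1)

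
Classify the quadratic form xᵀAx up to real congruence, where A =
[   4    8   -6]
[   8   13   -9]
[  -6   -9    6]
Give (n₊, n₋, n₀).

Answer: (1, 1, 1)

Derivation:
step 0: pivot 4 → sign +
step 1: pivot -3 → sign −
step 2: row/col 2 already zero → sign 0
signature = (1, 1, 1)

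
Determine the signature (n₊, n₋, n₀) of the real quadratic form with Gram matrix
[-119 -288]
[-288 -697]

Answer: (1, 1, 0)

Derivation:
step 0: pivot -119 → sign −
step 1: pivot 1/119 → sign +
signature = (1, 1, 0)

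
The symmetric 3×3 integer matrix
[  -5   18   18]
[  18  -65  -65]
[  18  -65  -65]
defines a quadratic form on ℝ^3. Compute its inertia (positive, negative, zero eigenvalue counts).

step 0: pivot -5 → sign −
step 1: pivot -1/5 → sign −
step 2: row/col 2 already zero → sign 0
signature = (0, 2, 1)

Answer: (0, 2, 1)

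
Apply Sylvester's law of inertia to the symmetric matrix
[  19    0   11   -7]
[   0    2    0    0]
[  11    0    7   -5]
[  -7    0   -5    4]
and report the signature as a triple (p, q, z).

Answer: (3, 0, 1)

Derivation:
step 0: pivot 19 → sign +
step 1: pivot 2 → sign +
step 2: pivot 12/19 → sign +
step 3: row/col 3 already zero → sign 0
signature = (3, 0, 1)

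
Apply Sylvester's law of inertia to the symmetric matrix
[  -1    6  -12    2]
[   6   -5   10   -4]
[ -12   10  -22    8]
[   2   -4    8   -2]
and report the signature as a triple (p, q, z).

step 0: pivot -1 → sign −
step 1: pivot 31 → sign +
step 2: pivot -2 → sign −
step 3: pivot -2/31 → sign −
signature = (1, 3, 0)

Answer: (1, 3, 0)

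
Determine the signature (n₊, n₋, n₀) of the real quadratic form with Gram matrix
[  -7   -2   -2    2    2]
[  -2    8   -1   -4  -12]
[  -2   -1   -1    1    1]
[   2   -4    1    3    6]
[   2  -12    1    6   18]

Answer: (3, 2, 0)

Derivation:
step 0: pivot -7 → sign −
step 1: pivot 60/7 → sign +
step 2: pivot -9/20 → sign −
step 3: pivot 11/9 → sign +
step 4: pivot 2/11 → sign +
signature = (3, 2, 0)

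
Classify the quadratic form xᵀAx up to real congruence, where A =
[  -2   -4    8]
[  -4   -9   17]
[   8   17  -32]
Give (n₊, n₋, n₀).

step 0: pivot -2 → sign −
step 1: pivot -1 → sign −
step 2: pivot 1 → sign +
signature = (1, 2, 0)

Answer: (1, 2, 0)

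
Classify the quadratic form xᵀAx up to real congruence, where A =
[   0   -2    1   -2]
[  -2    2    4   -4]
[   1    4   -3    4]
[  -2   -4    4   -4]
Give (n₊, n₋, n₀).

Answer: (2, 1, 1)

Derivation:
step 0: pivot 2 → sign +
step 1: pivot -2 → sign −
step 2: pivot 3/2 → sign +
step 3: row/col 3 already zero → sign 0
signature = (2, 1, 1)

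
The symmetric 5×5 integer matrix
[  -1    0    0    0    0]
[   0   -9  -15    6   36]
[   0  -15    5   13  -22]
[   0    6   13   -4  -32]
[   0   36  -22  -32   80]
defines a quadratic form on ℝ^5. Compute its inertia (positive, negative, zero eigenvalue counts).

step 0: pivot -1 → sign −
step 1: pivot -9 → sign −
step 2: pivot 30 → sign +
step 3: pivot -3/10 → sign −
step 4: row/col 4 already zero → sign 0
signature = (1, 3, 1)

Answer: (1, 3, 1)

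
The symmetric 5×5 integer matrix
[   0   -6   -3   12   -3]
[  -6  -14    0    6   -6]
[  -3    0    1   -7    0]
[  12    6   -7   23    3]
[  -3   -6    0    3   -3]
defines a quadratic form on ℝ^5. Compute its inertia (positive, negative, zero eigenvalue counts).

Answer: (2, 3, 0)

Derivation:
step 0: pivot -14 → sign −
step 1: pivot 18/7 → sign +
step 2: pivot -5/2 → sign −
step 3: pivot -13/5 → sign −
step 4: pivot 2/13 → sign +
signature = (2, 3, 0)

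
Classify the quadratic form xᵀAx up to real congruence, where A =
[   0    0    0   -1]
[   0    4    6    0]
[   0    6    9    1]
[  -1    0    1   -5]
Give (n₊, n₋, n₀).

Answer: (2, 1, 1)

Derivation:
step 0: pivot 4 → sign +
step 1: pivot -5 → sign −
step 2: pivot 1/5 → sign +
step 3: row/col 3 already zero → sign 0
signature = (2, 1, 1)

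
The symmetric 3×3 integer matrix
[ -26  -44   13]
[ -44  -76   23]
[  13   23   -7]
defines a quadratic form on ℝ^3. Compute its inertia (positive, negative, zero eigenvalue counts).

Answer: (1, 2, 0)

Derivation:
step 0: pivot -26 → sign −
step 1: pivot -20/13 → sign −
step 2: pivot 3/20 → sign +
signature = (1, 2, 0)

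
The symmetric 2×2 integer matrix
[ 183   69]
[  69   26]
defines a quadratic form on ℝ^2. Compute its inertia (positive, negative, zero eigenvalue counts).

step 0: pivot 183 → sign +
step 1: pivot -1/61 → sign −
signature = (1, 1, 0)

Answer: (1, 1, 0)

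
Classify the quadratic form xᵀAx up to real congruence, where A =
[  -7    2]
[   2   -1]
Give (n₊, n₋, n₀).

Answer: (0, 2, 0)

Derivation:
step 0: pivot -7 → sign −
step 1: pivot -3/7 → sign −
signature = (0, 2, 0)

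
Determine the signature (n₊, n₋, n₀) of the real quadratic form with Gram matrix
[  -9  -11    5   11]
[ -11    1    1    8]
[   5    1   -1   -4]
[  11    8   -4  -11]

Answer: (2, 2, 0)

Derivation:
step 0: pivot -9 → sign −
step 1: pivot 130/9 → sign +
step 2: pivot -2/65 → sign −
step 3: pivot 3/2 → sign +
signature = (2, 2, 0)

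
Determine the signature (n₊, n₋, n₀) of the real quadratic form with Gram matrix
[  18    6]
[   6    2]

step 0: pivot 18 → sign +
step 1: row/col 1 already zero → sign 0
signature = (1, 0, 1)

Answer: (1, 0, 1)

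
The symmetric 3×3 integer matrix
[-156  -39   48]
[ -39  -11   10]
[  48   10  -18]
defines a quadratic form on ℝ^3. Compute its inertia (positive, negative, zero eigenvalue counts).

step 0: pivot -156 → sign −
step 1: pivot -5/4 → sign −
step 2: pivot -2/65 → sign −
signature = (0, 3, 0)

Answer: (0, 3, 0)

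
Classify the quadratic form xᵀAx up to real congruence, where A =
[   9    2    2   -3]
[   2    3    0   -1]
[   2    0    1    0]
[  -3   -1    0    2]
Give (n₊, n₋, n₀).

Answer: (4, 0, 0)

Derivation:
step 0: pivot 9 → sign +
step 1: pivot 23/9 → sign +
step 2: pivot 11/23 → sign +
step 3: pivot 2/11 → sign +
signature = (4, 0, 0)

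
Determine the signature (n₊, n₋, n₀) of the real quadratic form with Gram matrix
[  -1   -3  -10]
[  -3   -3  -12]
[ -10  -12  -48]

step 0: pivot -1 → sign −
step 1: pivot 6 → sign +
step 2: pivot -2 → sign −
signature = (1, 2, 0)

Answer: (1, 2, 0)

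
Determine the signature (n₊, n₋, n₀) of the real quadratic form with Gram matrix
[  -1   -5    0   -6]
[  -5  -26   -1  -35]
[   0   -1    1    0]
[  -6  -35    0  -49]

step 0: pivot -1 → sign −
step 1: pivot -1 → sign −
step 2: pivot 2 → sign +
step 3: pivot -1/2 → sign −
signature = (1, 3, 0)

Answer: (1, 3, 0)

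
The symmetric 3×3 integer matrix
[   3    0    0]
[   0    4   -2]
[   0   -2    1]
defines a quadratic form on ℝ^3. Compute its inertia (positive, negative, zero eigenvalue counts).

step 0: pivot 3 → sign +
step 1: pivot 4 → sign +
step 2: row/col 2 already zero → sign 0
signature = (2, 0, 1)

Answer: (2, 0, 1)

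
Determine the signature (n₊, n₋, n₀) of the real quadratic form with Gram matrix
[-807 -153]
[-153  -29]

Answer: (1, 1, 0)

Derivation:
step 0: pivot -807 → sign −
step 1: pivot 2/269 → sign +
signature = (1, 1, 0)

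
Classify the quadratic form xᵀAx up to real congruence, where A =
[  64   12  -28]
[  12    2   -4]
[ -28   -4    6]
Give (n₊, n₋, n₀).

step 0: pivot 64 → sign +
step 1: pivot -1/4 → sign −
step 2: row/col 2 already zero → sign 0
signature = (1, 1, 1)

Answer: (1, 1, 1)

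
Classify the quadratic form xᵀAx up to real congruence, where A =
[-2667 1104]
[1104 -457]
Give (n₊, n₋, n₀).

Answer: (0, 2, 0)

Derivation:
step 0: pivot -2667 → sign −
step 1: pivot -1/889 → sign −
signature = (0, 2, 0)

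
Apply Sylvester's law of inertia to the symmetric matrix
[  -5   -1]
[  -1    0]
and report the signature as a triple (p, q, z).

Answer: (1, 1, 0)

Derivation:
step 0: pivot -5 → sign −
step 1: pivot 1/5 → sign +
signature = (1, 1, 0)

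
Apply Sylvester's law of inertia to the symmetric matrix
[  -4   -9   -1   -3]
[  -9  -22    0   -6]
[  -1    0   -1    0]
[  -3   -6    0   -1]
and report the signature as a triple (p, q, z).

Answer: (2, 2, 0)

Derivation:
step 0: pivot -4 → sign −
step 1: pivot -7/4 → sign −
step 2: pivot 15/7 → sign +
step 3: pivot 1/5 → sign +
signature = (2, 2, 0)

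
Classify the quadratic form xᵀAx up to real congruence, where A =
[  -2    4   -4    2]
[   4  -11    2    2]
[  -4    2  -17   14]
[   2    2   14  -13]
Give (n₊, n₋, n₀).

Answer: (1, 3, 0)

Derivation:
step 0: pivot -2 → sign −
step 1: pivot -3 → sign −
step 2: pivot 3 → sign +
step 3: pivot -1/3 → sign −
signature = (1, 3, 0)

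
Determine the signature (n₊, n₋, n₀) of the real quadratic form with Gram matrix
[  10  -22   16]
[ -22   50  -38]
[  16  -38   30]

Answer: (2, 1, 0)

Derivation:
step 0: pivot 10 → sign +
step 1: pivot 8/5 → sign +
step 2: pivot -1/2 → sign −
signature = (2, 1, 0)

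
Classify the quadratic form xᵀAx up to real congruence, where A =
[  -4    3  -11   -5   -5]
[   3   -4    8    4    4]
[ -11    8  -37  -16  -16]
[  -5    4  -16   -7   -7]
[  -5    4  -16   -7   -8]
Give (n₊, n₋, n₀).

Answer: (1, 4, 0)

Derivation:
step 0: pivot -4 → sign −
step 1: pivot -7/4 → sign −
step 2: pivot -47/7 → sign −
step 3: pivot 3/47 → sign +
step 4: pivot -1 → sign −
signature = (1, 4, 0)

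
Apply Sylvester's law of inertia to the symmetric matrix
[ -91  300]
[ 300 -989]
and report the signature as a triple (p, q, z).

step 0: pivot -91 → sign −
step 1: pivot 1/91 → sign +
signature = (1, 1, 0)

Answer: (1, 1, 0)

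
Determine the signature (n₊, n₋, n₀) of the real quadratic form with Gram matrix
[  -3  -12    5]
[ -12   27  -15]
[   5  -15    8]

Answer: (1, 1, 1)

Derivation:
step 0: pivot -3 → sign −
step 1: pivot 75 → sign +
step 2: row/col 2 already zero → sign 0
signature = (1, 1, 1)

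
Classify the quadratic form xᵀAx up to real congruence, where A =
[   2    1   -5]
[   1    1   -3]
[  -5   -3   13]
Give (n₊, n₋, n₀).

Answer: (2, 0, 1)

Derivation:
step 0: pivot 2 → sign +
step 1: pivot 1/2 → sign +
step 2: row/col 2 already zero → sign 0
signature = (2, 0, 1)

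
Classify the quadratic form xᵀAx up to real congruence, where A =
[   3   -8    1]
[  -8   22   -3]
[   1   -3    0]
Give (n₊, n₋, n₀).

step 0: pivot 3 → sign +
step 1: pivot 2/3 → sign +
step 2: pivot -1/2 → sign −
signature = (2, 1, 0)

Answer: (2, 1, 0)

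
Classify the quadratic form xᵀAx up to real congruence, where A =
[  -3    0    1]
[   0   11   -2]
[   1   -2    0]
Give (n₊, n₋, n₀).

Answer: (1, 2, 0)

Derivation:
step 0: pivot -3 → sign −
step 1: pivot 11 → sign +
step 2: pivot -1/33 → sign −
signature = (1, 2, 0)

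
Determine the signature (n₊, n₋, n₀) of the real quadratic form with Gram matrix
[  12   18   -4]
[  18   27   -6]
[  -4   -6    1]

step 0: pivot 12 → sign +
step 1: pivot -1/3 → sign −
step 2: row/col 2 already zero → sign 0
signature = (1, 1, 1)

Answer: (1, 1, 1)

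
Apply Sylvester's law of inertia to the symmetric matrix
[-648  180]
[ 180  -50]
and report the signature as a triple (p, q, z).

Answer: (0, 1, 1)

Derivation:
step 0: pivot -648 → sign −
step 1: row/col 1 already zero → sign 0
signature = (0, 1, 1)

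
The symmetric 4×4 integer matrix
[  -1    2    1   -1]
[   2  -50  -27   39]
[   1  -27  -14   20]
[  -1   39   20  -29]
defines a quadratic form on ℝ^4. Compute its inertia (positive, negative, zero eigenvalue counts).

step 0: pivot -1 → sign −
step 1: pivot -46 → sign −
step 2: pivot 27/46 → sign +
step 3: pivot -1/3 → sign −
signature = (1, 3, 0)

Answer: (1, 3, 0)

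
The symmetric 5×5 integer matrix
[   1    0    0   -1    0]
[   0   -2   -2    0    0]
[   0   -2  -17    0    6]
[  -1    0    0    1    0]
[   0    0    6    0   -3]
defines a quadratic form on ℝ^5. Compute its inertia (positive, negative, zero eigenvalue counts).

Answer: (1, 3, 1)

Derivation:
step 0: pivot 1 → sign +
step 1: pivot -2 → sign −
step 2: pivot -15 → sign −
step 3: pivot -3/5 → sign −
step 4: row/col 4 already zero → sign 0
signature = (1, 3, 1)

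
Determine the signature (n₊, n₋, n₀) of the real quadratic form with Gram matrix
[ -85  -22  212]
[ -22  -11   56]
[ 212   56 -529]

step 0: pivot -85 → sign −
step 1: pivot -451/85 → sign −
step 2: pivot -3/451 → sign −
signature = (0, 3, 0)

Answer: (0, 3, 0)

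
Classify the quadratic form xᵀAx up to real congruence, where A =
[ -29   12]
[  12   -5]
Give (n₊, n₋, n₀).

step 0: pivot -29 → sign −
step 1: pivot -1/29 → sign −
signature = (0, 2, 0)

Answer: (0, 2, 0)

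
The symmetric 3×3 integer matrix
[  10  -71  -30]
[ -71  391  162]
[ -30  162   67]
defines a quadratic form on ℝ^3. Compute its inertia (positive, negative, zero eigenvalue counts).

Answer: (1, 2, 0)

Derivation:
step 0: pivot 10 → sign +
step 1: pivot -1131/10 → sign −
step 2: pivot -1/377 → sign −
signature = (1, 2, 0)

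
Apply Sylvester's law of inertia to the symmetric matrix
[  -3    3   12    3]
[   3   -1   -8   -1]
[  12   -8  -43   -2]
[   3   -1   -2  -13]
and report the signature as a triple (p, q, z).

step 0: pivot -3 → sign −
step 1: pivot 2 → sign +
step 2: pivot -3 → sign −
step 3: row/col 3 already zero → sign 0
signature = (1, 2, 1)

Answer: (1, 2, 1)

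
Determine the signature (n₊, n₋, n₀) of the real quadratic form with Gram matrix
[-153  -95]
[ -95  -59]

Answer: (0, 2, 0)

Derivation:
step 0: pivot -153 → sign −
step 1: pivot -2/153 → sign −
signature = (0, 2, 0)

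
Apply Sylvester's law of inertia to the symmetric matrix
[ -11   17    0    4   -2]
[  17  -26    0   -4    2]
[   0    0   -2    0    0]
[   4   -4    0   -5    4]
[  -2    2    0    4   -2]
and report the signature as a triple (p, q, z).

step 0: pivot -11 → sign −
step 1: pivot 3/11 → sign +
step 2: pivot -2 → sign −
step 3: pivot -21 → sign −
step 4: pivot 6/7 → sign +
signature = (2, 3, 0)

Answer: (2, 3, 0)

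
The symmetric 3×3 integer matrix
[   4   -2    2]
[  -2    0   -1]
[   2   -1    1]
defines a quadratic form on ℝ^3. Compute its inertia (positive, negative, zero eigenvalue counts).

step 0: pivot 4 → sign +
step 1: pivot -1 → sign −
step 2: row/col 2 already zero → sign 0
signature = (1, 1, 1)

Answer: (1, 1, 1)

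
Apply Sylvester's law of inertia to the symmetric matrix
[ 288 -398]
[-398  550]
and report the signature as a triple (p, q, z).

Answer: (1, 1, 0)

Derivation:
step 0: pivot 288 → sign +
step 1: pivot -1/72 → sign −
signature = (1, 1, 0)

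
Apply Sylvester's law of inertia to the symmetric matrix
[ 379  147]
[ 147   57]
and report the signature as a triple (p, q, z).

Answer: (1, 1, 0)

Derivation:
step 0: pivot 379 → sign +
step 1: pivot -6/379 → sign −
signature = (1, 1, 0)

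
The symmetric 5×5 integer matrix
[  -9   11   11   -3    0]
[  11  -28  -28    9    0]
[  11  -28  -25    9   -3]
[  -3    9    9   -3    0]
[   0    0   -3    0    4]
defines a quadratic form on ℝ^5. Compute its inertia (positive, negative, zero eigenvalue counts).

step 0: pivot -9 → sign −
step 1: pivot -131/9 → sign −
step 2: pivot 3 → sign +
step 3: pivot -6/131 → sign −
step 4: pivot 1 → sign +
signature = (2, 3, 0)

Answer: (2, 3, 0)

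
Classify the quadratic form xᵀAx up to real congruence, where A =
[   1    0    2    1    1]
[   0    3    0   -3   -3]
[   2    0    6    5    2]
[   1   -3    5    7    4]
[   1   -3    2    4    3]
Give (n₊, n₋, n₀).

Answer: (3, 2, 0)

Derivation:
step 0: pivot 1 → sign +
step 1: pivot 3 → sign +
step 2: pivot 2 → sign +
step 3: pivot -3/2 → sign −
step 4: pivot -1 → sign −
signature = (3, 2, 0)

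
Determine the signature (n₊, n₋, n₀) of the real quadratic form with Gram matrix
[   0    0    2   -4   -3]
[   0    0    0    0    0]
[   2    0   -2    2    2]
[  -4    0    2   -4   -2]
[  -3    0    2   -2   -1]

step 0: pivot -2 → sign −
step 1: pivot 2 → sign +
step 2: pivot -4 → sign −
step 3: pivot 3/4 → sign +
step 4: row/col 4 already zero → sign 0
signature = (2, 2, 1)

Answer: (2, 2, 1)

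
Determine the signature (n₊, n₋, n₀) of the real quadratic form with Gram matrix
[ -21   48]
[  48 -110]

step 0: pivot -21 → sign −
step 1: pivot -2/7 → sign −
signature = (0, 2, 0)

Answer: (0, 2, 0)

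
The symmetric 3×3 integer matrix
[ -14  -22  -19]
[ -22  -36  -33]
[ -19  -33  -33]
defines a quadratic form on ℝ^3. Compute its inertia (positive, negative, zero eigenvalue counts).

step 0: pivot -14 → sign −
step 1: pivot -10/7 → sign −
step 2: pivot -3/10 → sign −
signature = (0, 3, 0)

Answer: (0, 3, 0)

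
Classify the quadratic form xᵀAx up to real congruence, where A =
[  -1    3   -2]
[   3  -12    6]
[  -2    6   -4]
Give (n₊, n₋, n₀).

Answer: (0, 2, 1)

Derivation:
step 0: pivot -1 → sign −
step 1: pivot -3 → sign −
step 2: row/col 2 already zero → sign 0
signature = (0, 2, 1)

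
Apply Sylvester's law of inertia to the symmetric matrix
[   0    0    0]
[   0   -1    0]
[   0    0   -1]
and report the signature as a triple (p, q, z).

step 0: pivot -1 → sign −
step 1: pivot -1 → sign −
step 2: row/col 2 already zero → sign 0
signature = (0, 2, 1)

Answer: (0, 2, 1)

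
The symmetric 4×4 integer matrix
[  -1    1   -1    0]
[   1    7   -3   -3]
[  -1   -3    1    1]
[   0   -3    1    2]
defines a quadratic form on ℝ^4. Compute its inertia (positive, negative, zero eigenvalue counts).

step 0: pivot -1 → sign −
step 1: pivot 8 → sign +
step 2: pivot 7/8 → sign +
step 3: pivot -2/7 → sign −
signature = (2, 2, 0)

Answer: (2, 2, 0)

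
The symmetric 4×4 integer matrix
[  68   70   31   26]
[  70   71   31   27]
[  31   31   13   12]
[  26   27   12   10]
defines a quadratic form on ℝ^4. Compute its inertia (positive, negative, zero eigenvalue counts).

step 0: pivot 68 → sign +
step 1: pivot -18/17 → sign −
step 2: pivot -25/72 → sign −
step 3: pivot 3/25 → sign +
signature = (2, 2, 0)

Answer: (2, 2, 0)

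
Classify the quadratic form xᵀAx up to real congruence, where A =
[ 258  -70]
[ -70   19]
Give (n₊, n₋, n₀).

step 0: pivot 258 → sign +
step 1: pivot 1/129 → sign +
signature = (2, 0, 0)

Answer: (2, 0, 0)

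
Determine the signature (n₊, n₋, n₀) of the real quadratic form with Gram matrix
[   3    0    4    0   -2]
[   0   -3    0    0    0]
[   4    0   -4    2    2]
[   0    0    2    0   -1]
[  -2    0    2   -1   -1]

Answer: (2, 2, 1)

Derivation:
step 0: pivot 3 → sign +
step 1: pivot -3 → sign −
step 2: pivot -28/3 → sign −
step 3: pivot 3/7 → sign +
step 4: row/col 4 already zero → sign 0
signature = (2, 2, 1)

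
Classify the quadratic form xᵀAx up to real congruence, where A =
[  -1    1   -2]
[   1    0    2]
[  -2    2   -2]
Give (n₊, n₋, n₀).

Answer: (2, 1, 0)

Derivation:
step 0: pivot -1 → sign −
step 1: pivot 1 → sign +
step 2: pivot 2 → sign +
signature = (2, 1, 0)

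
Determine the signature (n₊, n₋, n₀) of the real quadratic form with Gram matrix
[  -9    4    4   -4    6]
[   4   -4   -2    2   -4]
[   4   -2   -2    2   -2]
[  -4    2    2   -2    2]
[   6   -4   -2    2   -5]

step 0: pivot -9 → sign −
step 1: pivot -20/9 → sign −
step 2: pivot -1/5 → sign −
step 3: pivot 3 → sign +
step 4: row/col 4 already zero → sign 0
signature = (1, 3, 1)

Answer: (1, 3, 1)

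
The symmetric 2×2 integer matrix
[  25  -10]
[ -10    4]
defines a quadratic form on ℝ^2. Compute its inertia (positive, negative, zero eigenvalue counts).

Answer: (1, 0, 1)

Derivation:
step 0: pivot 25 → sign +
step 1: row/col 1 already zero → sign 0
signature = (1, 0, 1)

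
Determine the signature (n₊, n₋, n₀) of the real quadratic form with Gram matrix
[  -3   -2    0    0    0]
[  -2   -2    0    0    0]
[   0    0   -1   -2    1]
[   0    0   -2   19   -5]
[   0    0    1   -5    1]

Answer: (1, 4, 0)

Derivation:
step 0: pivot -3 → sign −
step 1: pivot -2/3 → sign −
step 2: pivot -1 → sign −
step 3: pivot 23 → sign +
step 4: pivot -3/23 → sign −
signature = (1, 4, 0)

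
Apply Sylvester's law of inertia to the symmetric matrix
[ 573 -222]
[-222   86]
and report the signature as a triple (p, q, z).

step 0: pivot 573 → sign +
step 1: pivot -2/191 → sign −
signature = (1, 1, 0)

Answer: (1, 1, 0)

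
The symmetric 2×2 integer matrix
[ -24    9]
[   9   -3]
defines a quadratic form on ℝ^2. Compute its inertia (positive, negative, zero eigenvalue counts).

Answer: (1, 1, 0)

Derivation:
step 0: pivot -24 → sign −
step 1: pivot 3/8 → sign +
signature = (1, 1, 0)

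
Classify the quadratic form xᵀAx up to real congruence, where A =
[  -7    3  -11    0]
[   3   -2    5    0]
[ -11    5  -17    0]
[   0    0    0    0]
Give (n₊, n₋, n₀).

step 0: pivot -7 → sign −
step 1: pivot -5/7 → sign −
step 2: pivot 2/5 → sign +
step 3: row/col 3 already zero → sign 0
signature = (1, 2, 1)

Answer: (1, 2, 1)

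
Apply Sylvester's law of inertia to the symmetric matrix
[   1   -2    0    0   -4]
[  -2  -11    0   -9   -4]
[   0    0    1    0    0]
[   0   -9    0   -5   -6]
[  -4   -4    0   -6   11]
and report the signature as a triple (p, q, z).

Answer: (4, 1, 0)

Derivation:
step 0: pivot 1 → sign +
step 1: pivot -15 → sign −
step 2: pivot 1 → sign +
step 3: pivot 2/5 → sign +
step 4: pivot 1 → sign +
signature = (4, 1, 0)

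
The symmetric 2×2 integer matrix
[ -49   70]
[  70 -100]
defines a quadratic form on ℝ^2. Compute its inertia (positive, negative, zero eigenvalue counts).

Answer: (0, 1, 1)

Derivation:
step 0: pivot -49 → sign −
step 1: row/col 1 already zero → sign 0
signature = (0, 1, 1)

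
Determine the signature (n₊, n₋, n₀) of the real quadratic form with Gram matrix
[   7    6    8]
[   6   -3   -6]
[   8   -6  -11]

step 0: pivot 7 → sign +
step 1: pivot -57/7 → sign −
step 2: pivot 3/19 → sign +
signature = (2, 1, 0)

Answer: (2, 1, 0)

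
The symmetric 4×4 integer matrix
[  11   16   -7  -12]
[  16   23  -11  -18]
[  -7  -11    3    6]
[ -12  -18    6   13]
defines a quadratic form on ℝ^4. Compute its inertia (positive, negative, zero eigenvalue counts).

step 0: pivot 11 → sign +
step 1: pivot -3/11 → sign −
step 2: pivot 1 → sign +
step 3: pivot 1 → sign +
signature = (3, 1, 0)

Answer: (3, 1, 0)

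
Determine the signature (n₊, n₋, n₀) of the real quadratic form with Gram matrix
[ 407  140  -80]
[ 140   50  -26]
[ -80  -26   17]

Answer: (3, 0, 0)

Derivation:
step 0: pivot 407 → sign +
step 1: pivot 750/407 → sign +
step 2: pivot 3/125 → sign +
signature = (3, 0, 0)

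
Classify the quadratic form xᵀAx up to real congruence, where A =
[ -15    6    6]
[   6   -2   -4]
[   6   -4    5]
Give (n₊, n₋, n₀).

step 0: pivot -15 → sign −
step 1: pivot 2/5 → sign +
step 2: pivot 1 → sign +
signature = (2, 1, 0)

Answer: (2, 1, 0)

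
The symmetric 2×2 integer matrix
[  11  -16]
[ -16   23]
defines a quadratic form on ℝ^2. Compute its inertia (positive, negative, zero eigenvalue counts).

Answer: (1, 1, 0)

Derivation:
step 0: pivot 11 → sign +
step 1: pivot -3/11 → sign −
signature = (1, 1, 0)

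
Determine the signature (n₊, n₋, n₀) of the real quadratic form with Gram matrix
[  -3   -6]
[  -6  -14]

step 0: pivot -3 → sign −
step 1: pivot -2 → sign −
signature = (0, 2, 0)

Answer: (0, 2, 0)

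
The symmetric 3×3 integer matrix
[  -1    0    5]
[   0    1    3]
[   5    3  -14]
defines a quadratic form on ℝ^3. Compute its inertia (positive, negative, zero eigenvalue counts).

Answer: (2, 1, 0)

Derivation:
step 0: pivot -1 → sign −
step 1: pivot 1 → sign +
step 2: pivot 2 → sign +
signature = (2, 1, 0)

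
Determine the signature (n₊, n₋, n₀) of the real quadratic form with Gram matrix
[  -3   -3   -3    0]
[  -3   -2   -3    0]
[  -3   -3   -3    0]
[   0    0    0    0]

Answer: (1, 1, 2)

Derivation:
step 0: pivot -3 → sign −
step 1: pivot 1 → sign +
step 2: row/col 2 already zero → sign 0
step 3: row/col 3 already zero → sign 0
signature = (1, 1, 2)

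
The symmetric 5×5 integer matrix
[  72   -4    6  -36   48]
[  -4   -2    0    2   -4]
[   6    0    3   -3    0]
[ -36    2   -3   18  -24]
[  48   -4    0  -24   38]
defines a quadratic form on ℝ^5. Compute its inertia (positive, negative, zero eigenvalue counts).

Answer: (2, 2, 1)

Derivation:
step 0: pivot 72 → sign +
step 1: pivot -20/9 → sign −
step 2: pivot 51/20 → sign +
step 3: pivot -2/17 → sign −
step 4: row/col 4 already zero → sign 0
signature = (2, 2, 1)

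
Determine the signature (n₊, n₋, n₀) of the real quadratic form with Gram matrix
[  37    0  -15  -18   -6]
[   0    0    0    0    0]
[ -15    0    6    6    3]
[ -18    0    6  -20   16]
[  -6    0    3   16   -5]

step 0: pivot 37 → sign +
step 1: pivot -3/37 → sign −
step 2: pivot -8 → sign −
step 3: row/col 3 already zero → sign 0
step 4: row/col 4 already zero → sign 0
signature = (1, 2, 2)

Answer: (1, 2, 2)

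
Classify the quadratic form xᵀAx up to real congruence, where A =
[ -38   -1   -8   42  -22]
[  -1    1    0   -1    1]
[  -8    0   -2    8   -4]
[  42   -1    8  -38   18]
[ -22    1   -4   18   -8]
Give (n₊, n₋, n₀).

Answer: (2, 2, 1)

Derivation:
step 0: pivot -38 → sign −
step 1: pivot 39/38 → sign +
step 2: pivot -14/39 → sign −
step 3: pivot 32/7 → sign +
step 4: row/col 4 already zero → sign 0
signature = (2, 2, 1)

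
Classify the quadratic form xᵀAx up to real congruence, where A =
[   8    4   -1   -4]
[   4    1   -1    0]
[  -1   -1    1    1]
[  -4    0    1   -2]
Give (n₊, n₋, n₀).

Answer: (2, 2, 0)

Derivation:
step 0: pivot 8 → sign +
step 1: pivot -1 → sign −
step 2: pivot 9/8 → sign +
step 3: pivot -2/9 → sign −
signature = (2, 2, 0)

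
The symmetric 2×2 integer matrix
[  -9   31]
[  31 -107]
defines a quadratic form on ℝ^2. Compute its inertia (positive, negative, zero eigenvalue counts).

step 0: pivot -9 → sign −
step 1: pivot -2/9 → sign −
signature = (0, 2, 0)

Answer: (0, 2, 0)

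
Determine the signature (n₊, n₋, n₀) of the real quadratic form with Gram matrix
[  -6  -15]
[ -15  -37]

Answer: (1, 1, 0)

Derivation:
step 0: pivot -6 → sign −
step 1: pivot 1/2 → sign +
signature = (1, 1, 0)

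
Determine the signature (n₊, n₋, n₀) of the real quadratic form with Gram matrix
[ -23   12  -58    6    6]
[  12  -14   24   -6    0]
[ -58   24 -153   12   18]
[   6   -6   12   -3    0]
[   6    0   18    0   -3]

step 0: pivot -23 → sign −
step 1: pivot -178/23 → sign −
step 2: pivot -149/89 → sign −
step 3: pivot 3/149 → sign +
step 4: pivot -3 → sign −
signature = (1, 4, 0)

Answer: (1, 4, 0)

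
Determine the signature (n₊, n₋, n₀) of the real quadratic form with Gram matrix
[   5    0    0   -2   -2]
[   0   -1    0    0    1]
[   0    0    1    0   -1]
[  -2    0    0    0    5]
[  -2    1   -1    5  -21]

step 0: pivot 5 → sign +
step 1: pivot -1 → sign −
step 2: pivot 1 → sign +
step 3: pivot -4/5 → sign −
step 4: pivot 1/4 → sign +
signature = (3, 2, 0)

Answer: (3, 2, 0)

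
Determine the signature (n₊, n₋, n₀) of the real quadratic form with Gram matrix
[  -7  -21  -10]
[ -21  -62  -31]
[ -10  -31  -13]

Answer: (2, 1, 0)

Derivation:
step 0: pivot -7 → sign −
step 1: pivot 1 → sign +
step 2: pivot 2/7 → sign +
signature = (2, 1, 0)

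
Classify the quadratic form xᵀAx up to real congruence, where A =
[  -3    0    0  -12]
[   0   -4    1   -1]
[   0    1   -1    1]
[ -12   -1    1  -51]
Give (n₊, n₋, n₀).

step 0: pivot -3 → sign −
step 1: pivot -4 → sign −
step 2: pivot -3/4 → sign −
step 3: pivot -2 → sign −
signature = (0, 4, 0)

Answer: (0, 4, 0)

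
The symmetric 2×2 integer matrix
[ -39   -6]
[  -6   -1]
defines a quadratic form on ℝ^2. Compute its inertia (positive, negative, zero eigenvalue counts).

Answer: (0, 2, 0)

Derivation:
step 0: pivot -39 → sign −
step 1: pivot -1/13 → sign −
signature = (0, 2, 0)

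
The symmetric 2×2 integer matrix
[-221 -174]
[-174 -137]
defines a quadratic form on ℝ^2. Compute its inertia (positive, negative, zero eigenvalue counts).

Answer: (0, 2, 0)

Derivation:
step 0: pivot -221 → sign −
step 1: pivot -1/221 → sign −
signature = (0, 2, 0)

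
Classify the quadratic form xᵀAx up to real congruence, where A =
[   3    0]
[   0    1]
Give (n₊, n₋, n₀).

Answer: (2, 0, 0)

Derivation:
step 0: pivot 3 → sign +
step 1: pivot 1 → sign +
signature = (2, 0, 0)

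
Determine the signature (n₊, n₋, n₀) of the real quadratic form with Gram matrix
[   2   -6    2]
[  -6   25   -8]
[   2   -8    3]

step 0: pivot 2 → sign +
step 1: pivot 7 → sign +
step 2: pivot 3/7 → sign +
signature = (3, 0, 0)

Answer: (3, 0, 0)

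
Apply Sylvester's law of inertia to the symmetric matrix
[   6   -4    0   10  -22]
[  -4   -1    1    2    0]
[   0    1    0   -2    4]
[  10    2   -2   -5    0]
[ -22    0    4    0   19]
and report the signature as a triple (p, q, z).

Answer: (2, 3, 0)

Derivation:
step 0: pivot 6 → sign +
step 1: pivot -11/3 → sign −
step 2: pivot 3/11 → sign +
step 3: pivot -5/3 → sign −
step 4: pivot -3/5 → sign −
signature = (2, 3, 0)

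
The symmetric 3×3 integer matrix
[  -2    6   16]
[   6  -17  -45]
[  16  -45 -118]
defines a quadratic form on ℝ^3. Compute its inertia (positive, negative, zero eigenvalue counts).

Answer: (2, 1, 0)

Derivation:
step 0: pivot -2 → sign −
step 1: pivot 1 → sign +
step 2: pivot 1 → sign +
signature = (2, 1, 0)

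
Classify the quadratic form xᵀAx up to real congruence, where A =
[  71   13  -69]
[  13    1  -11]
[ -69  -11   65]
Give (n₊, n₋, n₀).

step 0: pivot 71 → sign +
step 1: pivot -98/71 → sign −
step 2: pivot -6/49 → sign −
signature = (1, 2, 0)

Answer: (1, 2, 0)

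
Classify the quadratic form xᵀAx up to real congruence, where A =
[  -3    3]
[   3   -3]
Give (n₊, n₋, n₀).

Answer: (0, 1, 1)

Derivation:
step 0: pivot -3 → sign −
step 1: row/col 1 already zero → sign 0
signature = (0, 1, 1)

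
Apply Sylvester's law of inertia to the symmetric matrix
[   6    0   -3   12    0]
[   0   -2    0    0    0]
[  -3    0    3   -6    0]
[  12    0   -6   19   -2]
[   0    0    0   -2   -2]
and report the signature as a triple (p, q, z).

Answer: (2, 3, 0)

Derivation:
step 0: pivot 6 → sign +
step 1: pivot -2 → sign −
step 2: pivot 3/2 → sign +
step 3: pivot -5 → sign −
step 4: pivot -6/5 → sign −
signature = (2, 3, 0)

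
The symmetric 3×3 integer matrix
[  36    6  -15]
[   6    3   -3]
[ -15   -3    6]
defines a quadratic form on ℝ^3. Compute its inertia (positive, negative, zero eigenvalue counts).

Answer: (2, 1, 0)

Derivation:
step 0: pivot 36 → sign +
step 1: pivot 2 → sign +
step 2: pivot -3/8 → sign −
signature = (2, 1, 0)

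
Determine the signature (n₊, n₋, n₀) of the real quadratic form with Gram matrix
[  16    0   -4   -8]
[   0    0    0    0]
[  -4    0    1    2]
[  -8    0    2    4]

Answer: (1, 0, 3)

Derivation:
step 0: pivot 16 → sign +
step 1: row/col 1 already zero → sign 0
step 2: row/col 2 already zero → sign 0
step 3: row/col 3 already zero → sign 0
signature = (1, 0, 3)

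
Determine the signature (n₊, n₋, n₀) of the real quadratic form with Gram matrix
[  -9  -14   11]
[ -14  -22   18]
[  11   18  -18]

Answer: (0, 3, 0)

Derivation:
step 0: pivot -9 → sign −
step 1: pivot -2/9 → sign −
step 2: pivot -1 → sign −
signature = (0, 3, 0)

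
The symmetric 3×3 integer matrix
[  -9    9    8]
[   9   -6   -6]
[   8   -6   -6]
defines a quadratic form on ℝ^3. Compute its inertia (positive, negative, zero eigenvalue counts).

Answer: (1, 2, 0)

Derivation:
step 0: pivot -9 → sign −
step 1: pivot 3 → sign +
step 2: pivot -2/9 → sign −
signature = (1, 2, 0)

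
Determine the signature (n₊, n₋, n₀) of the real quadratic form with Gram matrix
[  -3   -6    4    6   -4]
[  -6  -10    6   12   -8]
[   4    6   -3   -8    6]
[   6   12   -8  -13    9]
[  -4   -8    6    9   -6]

step 0: pivot -3 → sign −
step 1: pivot 2 → sign +
step 2: pivot 1/3 → sign +
step 3: pivot -1 → sign −
step 4: pivot -1 → sign −
signature = (2, 3, 0)

Answer: (2, 3, 0)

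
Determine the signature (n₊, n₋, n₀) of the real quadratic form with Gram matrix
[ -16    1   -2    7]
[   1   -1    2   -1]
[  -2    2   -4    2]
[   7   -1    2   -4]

Answer: (0, 3, 1)

Derivation:
step 0: pivot -16 → sign −
step 1: pivot -15/16 → sign −
step 2: pivot -3/5 → sign −
step 3: row/col 3 already zero → sign 0
signature = (0, 3, 1)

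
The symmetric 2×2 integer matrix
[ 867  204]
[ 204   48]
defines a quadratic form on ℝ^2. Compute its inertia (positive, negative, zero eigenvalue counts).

Answer: (1, 0, 1)

Derivation:
step 0: pivot 867 → sign +
step 1: row/col 1 already zero → sign 0
signature = (1, 0, 1)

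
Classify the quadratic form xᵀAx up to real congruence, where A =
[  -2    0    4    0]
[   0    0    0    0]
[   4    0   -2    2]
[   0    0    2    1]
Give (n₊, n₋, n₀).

step 0: pivot -2 → sign −
step 1: pivot 6 → sign +
step 2: pivot 1/3 → sign +
step 3: row/col 3 already zero → sign 0
signature = (2, 1, 1)

Answer: (2, 1, 1)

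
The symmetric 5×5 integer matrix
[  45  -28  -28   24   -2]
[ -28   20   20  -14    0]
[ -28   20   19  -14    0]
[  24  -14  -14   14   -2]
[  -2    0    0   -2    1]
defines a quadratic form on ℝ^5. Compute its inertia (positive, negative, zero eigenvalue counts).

step 0: pivot 45 → sign +
step 1: pivot 116/45 → sign +
step 2: pivot -1 → sign −
step 3: pivot 25/29 → sign +
step 4: pivot 1/25 → sign +
signature = (4, 1, 0)

Answer: (4, 1, 0)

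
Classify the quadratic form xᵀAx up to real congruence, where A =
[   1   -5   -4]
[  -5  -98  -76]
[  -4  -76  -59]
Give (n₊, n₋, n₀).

Answer: (1, 2, 0)

Derivation:
step 0: pivot 1 → sign +
step 1: pivot -123 → sign −
step 2: pivot -3/41 → sign −
signature = (1, 2, 0)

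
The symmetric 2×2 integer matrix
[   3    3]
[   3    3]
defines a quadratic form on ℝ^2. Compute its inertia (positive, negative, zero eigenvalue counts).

Answer: (1, 0, 1)

Derivation:
step 0: pivot 3 → sign +
step 1: row/col 1 already zero → sign 0
signature = (1, 0, 1)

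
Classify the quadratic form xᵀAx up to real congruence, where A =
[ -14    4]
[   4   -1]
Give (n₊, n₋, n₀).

step 0: pivot -14 → sign −
step 1: pivot 1/7 → sign +
signature = (1, 1, 0)

Answer: (1, 1, 0)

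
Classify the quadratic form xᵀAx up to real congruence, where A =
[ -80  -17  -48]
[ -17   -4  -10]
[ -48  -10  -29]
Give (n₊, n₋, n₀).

Answer: (0, 3, 0)

Derivation:
step 0: pivot -80 → sign −
step 1: pivot -31/80 → sign −
step 2: pivot -3/31 → sign −
signature = (0, 3, 0)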